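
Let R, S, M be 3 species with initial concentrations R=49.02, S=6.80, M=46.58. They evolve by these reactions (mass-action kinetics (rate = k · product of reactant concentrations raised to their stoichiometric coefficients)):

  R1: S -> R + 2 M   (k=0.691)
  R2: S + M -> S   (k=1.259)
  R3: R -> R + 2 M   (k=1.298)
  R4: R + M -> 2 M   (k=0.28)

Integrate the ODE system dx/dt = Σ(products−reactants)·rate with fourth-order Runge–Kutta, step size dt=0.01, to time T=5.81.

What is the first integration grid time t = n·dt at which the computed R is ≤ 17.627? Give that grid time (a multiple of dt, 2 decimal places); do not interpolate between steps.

RK4 with dt=0.01: 581 steps to T=5.81. Trajectory (selected grid times):
t=0.00: R=49.02 S=6.80 M=46.58
t=0.06: R=20.32 S=6.52 M=54.61
t=0.07: R=17.51 S=6.48 M=53.62
t=0.65: R=2.00 S=4.34 M=4.22
t=1.29: R=2.30 S=2.79 M=3.10
t=1.94: R=1.95 S=1.78 M=3.82
t=2.58: R=1.37 S=1.14 M=4.33
t=3.23: R=0.88 S=0.73 M=4.57
t=3.87: R=0.56 S=0.47 M=4.66
t=4.52: R=0.35 S=0.30 M=4.68
t=5.16: R=0.22 S=0.19 M=4.68
t=5.81: R=0.14 S=0.12 M=4.68
R(0.06)=20.325 > 17.627 but R(0.07)=17.507 ≤ 17.627, so the first grid time is t=0.07.

Threshold first reached at t = 0.07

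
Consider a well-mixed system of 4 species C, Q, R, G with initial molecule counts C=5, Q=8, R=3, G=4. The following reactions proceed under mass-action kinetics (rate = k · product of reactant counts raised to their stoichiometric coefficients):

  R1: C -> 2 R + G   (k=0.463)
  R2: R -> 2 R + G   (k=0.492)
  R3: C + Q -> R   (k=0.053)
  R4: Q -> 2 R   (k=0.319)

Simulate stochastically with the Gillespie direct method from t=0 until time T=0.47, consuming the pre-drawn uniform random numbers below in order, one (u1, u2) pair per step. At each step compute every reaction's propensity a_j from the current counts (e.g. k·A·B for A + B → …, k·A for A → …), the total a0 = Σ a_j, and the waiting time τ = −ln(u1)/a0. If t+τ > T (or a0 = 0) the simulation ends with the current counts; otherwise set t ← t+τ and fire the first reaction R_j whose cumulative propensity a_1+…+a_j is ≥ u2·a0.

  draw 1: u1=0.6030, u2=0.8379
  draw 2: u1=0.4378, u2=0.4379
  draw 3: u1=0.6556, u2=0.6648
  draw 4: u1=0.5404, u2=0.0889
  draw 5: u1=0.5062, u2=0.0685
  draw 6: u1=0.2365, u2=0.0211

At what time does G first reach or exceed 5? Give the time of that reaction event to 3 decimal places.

Threshold first reached at t = 0.153

t=0.000: C=5 Q=8 R=3 G=4
Draw 1: a1=2.315, a2=1.476, a3=2.120, a4=2.552, a0=8.463; τ=−ln(0.6030)/8.463=0.060 → t=0.060; u2·a0=0.8379·8.463=7.091; a1+…+a3=5.911 < 7.091 ≤ a1+…+a4=8.463 → R4 fires; C=5 Q=7 R=5 G=4
Draw 2: a1=2.315, a2=2.460, a3=1.855, a4=2.233, a0=8.863; τ=−ln(0.4378)/8.863=0.093 → t=0.153; u2·a0=0.4379·8.863=3.881; a1=2.315 < 3.881 ≤ a1+a2=4.775 → R2 fires; C=5 Q=7 R=6 G=5
Draw 3: a1=2.315, a2=2.952, a3=1.855, a4=2.233, a0=9.355; τ=−ln(0.6556)/9.355=0.045 → t=0.198; u2·a0=0.6648·9.355=6.219; a1+a2=5.267 < 6.219 ≤ a1+…+a3=7.122 → R3 fires; C=4 Q=6 R=7 G=5
Draw 4: a1=1.852, a2=3.444, a3=1.272, a4=1.914, a0=8.482; τ=−ln(0.5404)/8.482=0.073 → t=0.271; u2·a0=0.0889·8.482=0.754 ≤ a1=1.852 → R1 fires; C=3 Q=6 R=9 G=6
Draw 5: a1=1.389, a2=4.428, a3=0.954, a4=1.914, a0=8.685; τ=−ln(0.5062)/8.685=0.078 → t=0.349; u2·a0=0.0685·8.685=0.595 ≤ a1=1.389 → R1 fires; C=2 Q=6 R=11 G=7
Draw 6: a1=0.926, a2=5.412, a3=0.636, a4=1.914, a0=8.888; τ=−ln(0.2365)/8.888=0.162 → t=0.511 > T=0.47: stop.
G first becomes ≥ 5 when it reaches 5 at the event at t=0.153.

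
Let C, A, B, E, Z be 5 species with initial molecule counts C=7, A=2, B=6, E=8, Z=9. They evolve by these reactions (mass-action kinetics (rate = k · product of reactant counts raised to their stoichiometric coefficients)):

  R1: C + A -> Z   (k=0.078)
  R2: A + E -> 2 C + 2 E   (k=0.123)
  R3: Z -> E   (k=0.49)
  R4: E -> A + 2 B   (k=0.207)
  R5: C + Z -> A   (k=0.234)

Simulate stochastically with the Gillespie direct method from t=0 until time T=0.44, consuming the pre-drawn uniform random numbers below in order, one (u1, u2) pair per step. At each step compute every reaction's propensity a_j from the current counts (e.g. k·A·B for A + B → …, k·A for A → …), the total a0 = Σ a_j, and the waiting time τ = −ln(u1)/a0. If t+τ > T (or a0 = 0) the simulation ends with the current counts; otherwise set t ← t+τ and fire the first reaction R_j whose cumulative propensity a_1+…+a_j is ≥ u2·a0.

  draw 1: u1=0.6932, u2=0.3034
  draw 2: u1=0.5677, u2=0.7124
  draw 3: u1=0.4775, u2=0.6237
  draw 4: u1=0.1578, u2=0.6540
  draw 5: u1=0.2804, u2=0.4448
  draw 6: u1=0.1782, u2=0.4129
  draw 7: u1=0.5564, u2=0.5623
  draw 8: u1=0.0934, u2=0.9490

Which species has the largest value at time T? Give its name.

Dominant species at T: E

t=0.000: C=7 A=2 B=6 E=8 Z=9
Draw 1: a1=1.092, a2=1.968, a3=4.410, a4=1.656, a5=14.742, a0=23.868; τ=−ln(0.6932)/23.868=0.015 → t=0.015; u2·a0=0.3034·23.868=7.242; a1+a2=3.060 < 7.242 ≤ a1+…+a3=7.470 → R3 fires; C=7 A=2 B=6 E=9 Z=8
Draw 2: a1=1.092, a2=2.214, a3=3.920, a4=1.863, a5=13.104, a0=22.193; τ=−ln(0.5677)/22.193=0.026 → t=0.041; u2·a0=0.7124·22.193=15.810; a1+…+a4=9.089 < 15.810 ≤ a1+…+a5=22.193 → R5 fires; C=6 A=3 B=6 E=9 Z=7
Draw 3: a1=1.404, a2=3.321, a3=3.430, a4=1.863, a5=9.828, a0=19.846; τ=−ln(0.4775)/19.846=0.037 → t=0.078; u2·a0=0.6237·19.846=12.378; a1+…+a4=10.018 < 12.378 ≤ a1+…+a5=19.846 → R5 fires; C=5 A=4 B=6 E=9 Z=6
Draw 4: a1=1.560, a2=4.428, a3=2.940, a4=1.863, a5=7.020, a0=17.811; τ=−ln(0.1578)/17.811=0.104 → t=0.182; u2·a0=0.6540·17.811=11.648; a1+…+a4=10.791 < 11.648 ≤ a1+…+a5=17.811 → R5 fires; C=4 A=5 B=6 E=9 Z=5
Draw 5: a1=1.560, a2=5.535, a3=2.450, a4=1.863, a5=4.680, a0=16.088; τ=−ln(0.2804)/16.088=0.079 → t=0.261; u2·a0=0.4448·16.088=7.156; a1+a2=7.095 < 7.156 ≤ a1+…+a3=9.545 → R3 fires; C=4 A=5 B=6 E=10 Z=4
Draw 6: a1=1.560, a2=6.150, a3=1.960, a4=2.070, a5=3.744, a0=15.484; τ=−ln(0.1782)/15.484=0.111 → t=0.372; u2·a0=0.4129·15.484=6.393; a1=1.560 < 6.393 ≤ a1+a2=7.710 → R2 fires; C=6 A=4 B=6 E=11 Z=4
Draw 7: a1=1.872, a2=5.412, a3=1.960, a4=2.277, a5=5.616, a0=17.137; τ=−ln(0.5564)/17.137=0.034 → t=0.406; u2·a0=0.5623·17.137=9.636; a1+…+a3=9.244 < 9.636 ≤ a1+…+a4=11.521 → R4 fires; C=6 A=5 B=8 E=10 Z=4
Draw 8: a1=2.340, a2=6.150, a3=1.960, a4=2.070, a5=5.616, a0=18.136; τ=−ln(0.0934)/18.136=0.131 → t=0.537 > T=0.44: stop.
At T=0.44: C=6 A=5 B=8 E=10 Z=4; the largest is E.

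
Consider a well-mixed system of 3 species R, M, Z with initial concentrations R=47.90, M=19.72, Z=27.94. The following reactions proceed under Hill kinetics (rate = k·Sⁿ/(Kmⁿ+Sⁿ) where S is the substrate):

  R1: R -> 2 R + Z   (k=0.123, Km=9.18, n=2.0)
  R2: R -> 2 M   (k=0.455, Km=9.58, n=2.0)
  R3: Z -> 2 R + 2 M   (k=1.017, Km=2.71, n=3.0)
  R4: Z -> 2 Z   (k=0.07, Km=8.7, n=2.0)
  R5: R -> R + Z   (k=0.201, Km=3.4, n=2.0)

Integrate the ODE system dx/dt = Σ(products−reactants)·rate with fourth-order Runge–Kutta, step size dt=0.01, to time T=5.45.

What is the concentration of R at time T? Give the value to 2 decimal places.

RK4 with dt=0.01: 545 steps to T=5.45. Trajectory (selected grid times):
t=0.00: R=47.90 M=19.72 Z=27.94
t=0.61: R=48.94 M=21.49 Z=27.55
t=1.21: R=49.97 M=23.24 Z=27.17
t=1.82: R=51.02 M=25.01 Z=26.79
t=2.42: R=52.04 M=26.76 Z=26.41
t=3.03: R=53.09 M=28.54 Z=26.02
t=3.63: R=54.11 M=30.29 Z=25.64
t=4.24: R=55.16 M=32.06 Z=25.25
t=4.84: R=56.18 M=33.81 Z=24.87
t=5.45: R=57.22 M=35.59 Z=24.49
Read off R at T=5.45: 57.22

R at T = 57.22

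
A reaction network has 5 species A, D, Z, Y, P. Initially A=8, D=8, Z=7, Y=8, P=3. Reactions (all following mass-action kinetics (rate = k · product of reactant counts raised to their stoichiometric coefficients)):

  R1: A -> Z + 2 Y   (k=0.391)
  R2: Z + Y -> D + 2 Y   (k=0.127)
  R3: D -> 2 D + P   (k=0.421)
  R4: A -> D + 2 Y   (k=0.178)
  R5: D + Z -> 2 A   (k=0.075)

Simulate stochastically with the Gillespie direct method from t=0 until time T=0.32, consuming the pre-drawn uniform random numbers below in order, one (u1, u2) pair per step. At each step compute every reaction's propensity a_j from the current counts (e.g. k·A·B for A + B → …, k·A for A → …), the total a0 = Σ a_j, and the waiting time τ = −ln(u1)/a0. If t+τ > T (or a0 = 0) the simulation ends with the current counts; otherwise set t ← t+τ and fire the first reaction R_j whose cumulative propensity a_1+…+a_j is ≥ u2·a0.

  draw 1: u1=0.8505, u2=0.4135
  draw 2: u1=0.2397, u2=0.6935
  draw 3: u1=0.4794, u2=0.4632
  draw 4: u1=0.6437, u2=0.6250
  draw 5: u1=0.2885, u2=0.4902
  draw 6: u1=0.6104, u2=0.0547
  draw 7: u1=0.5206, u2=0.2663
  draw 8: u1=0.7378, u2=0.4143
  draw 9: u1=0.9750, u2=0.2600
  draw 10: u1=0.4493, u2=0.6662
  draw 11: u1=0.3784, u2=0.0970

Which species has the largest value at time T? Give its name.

Dominant species at T: D

t=0.000: A=8 D=8 Z=7 Y=8 P=3
Draw 1: a1=3.128, a2=7.112, a3=3.368, a4=1.424, a5=4.200, a0=19.232; τ=−ln(0.8505)/19.232=0.008 → t=0.008; u2·a0=0.4135·19.232=7.952; a1=3.128 < 7.952 ≤ a1+a2=10.240 → R2 fires; A=8 D=9 Z=6 Y=9 P=3
Draw 2: a1=3.128, a2=6.858, a3=3.789, a4=1.424, a5=4.050, a0=19.249; τ=−ln(0.2397)/19.249=0.074 → t=0.083; u2·a0=0.6935·19.249=13.349; a1+a2=9.986 < 13.349 ≤ a1+…+a3=13.775 → R3 fires; A=8 D=10 Z=6 Y=9 P=4
Draw 3: a1=3.128, a2=6.858, a3=4.210, a4=1.424, a5=4.500, a0=20.120; τ=−ln(0.4794)/20.120=0.037 → t=0.119; u2·a0=0.4632·20.120=9.320; a1=3.128 < 9.320 ≤ a1+a2=9.986 → R2 fires; A=8 D=11 Z=5 Y=10 P=4
Draw 4: a1=3.128, a2=6.350, a3=4.631, a4=1.424, a5=4.125, a0=19.658; τ=−ln(0.6437)/19.658=0.022 → t=0.142; u2·a0=0.6250·19.658=12.286; a1+a2=9.478 < 12.286 ≤ a1+…+a3=14.109 → R3 fires; A=8 D=12 Z=5 Y=10 P=5
Draw 5: a1=3.128, a2=6.350, a3=5.052, a4=1.424, a5=4.500, a0=20.454; τ=−ln(0.2885)/20.454=0.061 → t=0.202; u2·a0=0.4902·20.454=10.027; a1+a2=9.478 < 10.027 ≤ a1+…+a3=14.530 → R3 fires; A=8 D=13 Z=5 Y=10 P=6
Draw 6: a1=3.128, a2=6.350, a3=5.473, a4=1.424, a5=4.875, a0=21.250; τ=−ln(0.6104)/21.250=0.023 → t=0.226; u2·a0=0.0547·21.250=1.162 ≤ a1=3.128 → R1 fires; A=7 D=13 Z=6 Y=12 P=6
Draw 7: a1=2.737, a2=9.144, a3=5.473, a4=1.246, a5=5.850, a0=24.450; τ=−ln(0.5206)/24.450=0.027 → t=0.252; u2·a0=0.2663·24.450=6.511; a1=2.737 < 6.511 ≤ a1+a2=11.881 → R2 fires; A=7 D=14 Z=5 Y=13 P=6
Draw 8: a1=2.737, a2=8.255, a3=5.894, a4=1.246, a5=5.250, a0=23.382; τ=−ln(0.7378)/23.382=0.013 → t=0.265; u2·a0=0.4143·23.382=9.687; a1=2.737 < 9.687 ≤ a1+a2=10.992 → R2 fires; A=7 D=15 Z=4 Y=14 P=6
Draw 9: a1=2.737, a2=7.112, a3=6.315, a4=1.246, a5=4.500, a0=21.910; τ=−ln(0.9750)/21.910=0.001 → t=0.266; u2·a0=0.2600·21.910=5.697; a1=2.737 < 5.697 ≤ a1+a2=9.849 → R2 fires; A=7 D=16 Z=3 Y=15 P=6
Draw 10: a1=2.737, a2=5.715, a3=6.736, a4=1.246, a5=3.600, a0=20.034; τ=−ln(0.4493)/20.034=0.040 → t=0.306; u2·a0=0.6662·20.034=13.347; a1+a2=8.452 < 13.347 ≤ a1+…+a3=15.188 → R3 fires; A=7 D=17 Z=3 Y=15 P=7
Draw 11: a1=2.737, a2=5.715, a3=7.157, a4=1.246, a5=3.825, a0=20.680; τ=−ln(0.3784)/20.680=0.047 → t=0.353 > T=0.32: stop.
At T=0.32: A=7 D=17 Z=3 Y=15 P=7; the largest is D.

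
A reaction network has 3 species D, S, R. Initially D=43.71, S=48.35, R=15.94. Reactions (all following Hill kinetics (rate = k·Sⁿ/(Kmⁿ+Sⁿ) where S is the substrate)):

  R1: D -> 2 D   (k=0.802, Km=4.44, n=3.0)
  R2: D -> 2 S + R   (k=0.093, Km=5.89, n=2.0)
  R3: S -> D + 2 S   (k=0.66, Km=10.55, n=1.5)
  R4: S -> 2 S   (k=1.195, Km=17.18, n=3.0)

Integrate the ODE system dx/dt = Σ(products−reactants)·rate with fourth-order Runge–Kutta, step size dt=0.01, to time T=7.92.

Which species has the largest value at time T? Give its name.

Dominant species at T: S

RK4 with dt=0.01: 792 steps to T=7.92. Trajectory (selected grid times):
t=0.00: D=43.71 S=48.35 R=15.94
t=0.88: D=44.86 S=50.05 R=16.02
t=1.76: D=46.02 S=51.75 R=16.10
t=2.64: D=47.18 S=53.46 R=16.18
t=3.52: D=48.34 S=55.18 R=16.26
t=4.40: D=49.50 S=56.90 R=16.34
t=5.28: D=50.66 S=58.62 R=16.42
t=6.16: D=51.83 S=60.35 R=16.50
t=7.04: D=52.99 S=62.08 R=16.59
t=7.92: D=54.16 S=63.82 R=16.67
At T=7.92: D=54.16 S=63.82 R=16.67; the largest is S.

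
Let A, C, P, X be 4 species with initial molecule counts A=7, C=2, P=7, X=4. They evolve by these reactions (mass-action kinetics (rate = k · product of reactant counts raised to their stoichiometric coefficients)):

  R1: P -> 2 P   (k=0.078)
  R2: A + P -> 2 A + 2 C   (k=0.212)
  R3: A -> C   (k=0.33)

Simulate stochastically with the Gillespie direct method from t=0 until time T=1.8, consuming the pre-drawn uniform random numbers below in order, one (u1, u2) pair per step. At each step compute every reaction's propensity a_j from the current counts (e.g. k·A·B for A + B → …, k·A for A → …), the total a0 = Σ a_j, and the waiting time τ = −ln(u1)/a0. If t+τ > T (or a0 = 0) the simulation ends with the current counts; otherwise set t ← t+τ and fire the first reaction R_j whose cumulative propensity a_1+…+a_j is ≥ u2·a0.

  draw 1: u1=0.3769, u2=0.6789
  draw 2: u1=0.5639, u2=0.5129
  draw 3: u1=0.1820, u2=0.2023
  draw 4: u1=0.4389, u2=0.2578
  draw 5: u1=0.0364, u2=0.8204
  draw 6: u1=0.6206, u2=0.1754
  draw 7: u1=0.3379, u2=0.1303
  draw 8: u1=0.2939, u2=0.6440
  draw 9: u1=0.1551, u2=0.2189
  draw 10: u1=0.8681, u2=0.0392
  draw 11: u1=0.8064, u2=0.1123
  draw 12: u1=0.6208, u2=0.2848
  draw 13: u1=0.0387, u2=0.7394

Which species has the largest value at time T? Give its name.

t=0.000: A=7 C=2 P=7 X=4
Draw 1: a1=0.546, a2=10.388, a3=2.310, a0=13.244; τ=−ln(0.3769)/13.244=0.074 → t=0.074; u2·a0=0.6789·13.244=8.991; a1=0.546 < 8.991 ≤ a1+a2=10.934 → R2 fires; A=8 C=4 P=6 X=4
Draw 2: a1=0.468, a2=10.176, a3=2.640, a0=13.284; τ=−ln(0.5639)/13.284=0.043 → t=0.117; u2·a0=0.5129·13.284=6.813; a1=0.468 < 6.813 ≤ a1+a2=10.644 → R2 fires; A=9 C=6 P=5 X=4
Draw 3: a1=0.390, a2=9.540, a3=2.970, a0=12.900; τ=−ln(0.1820)/12.900=0.132 → t=0.249; u2·a0=0.2023·12.900=2.610; a1=0.390 < 2.610 ≤ a1+a2=9.930 → R2 fires; A=10 C=8 P=4 X=4
Draw 4: a1=0.312, a2=8.480, a3=3.300, a0=12.092; τ=−ln(0.4389)/12.092=0.068 → t=0.317; u2·a0=0.2578·12.092=3.117; a1=0.312 < 3.117 ≤ a1+a2=8.792 → R2 fires; A=11 C=10 P=3 X=4
Draw 5: a1=0.234, a2=6.996, a3=3.630, a0=10.860; τ=−ln(0.0364)/10.860=0.305 → t=0.622; u2·a0=0.8204·10.860=8.910; a1+a2=7.230 < 8.910 ≤ a1+…+a3=10.860 → R3 fires; A=10 C=11 P=3 X=4
Draw 6: a1=0.234, a2=6.360, a3=3.300, a0=9.894; τ=−ln(0.6206)/9.894=0.048 → t=0.670; u2·a0=0.1754·9.894=1.735; a1=0.234 < 1.735 ≤ a1+a2=6.594 → R2 fires; A=11 C=13 P=2 X=4
Draw 7: a1=0.156, a2=4.664, a3=3.630, a0=8.450; τ=−ln(0.3379)/8.450=0.128 → t=0.799; u2·a0=0.1303·8.450=1.101; a1=0.156 < 1.101 ≤ a1+a2=4.820 → R2 fires; A=12 C=15 P=1 X=4
Draw 8: a1=0.078, a2=2.544, a3=3.960, a0=6.582; τ=−ln(0.2939)/6.582=0.186 → t=0.985; u2·a0=0.6440·6.582=4.239; a1+a2=2.622 < 4.239 ≤ a1+…+a3=6.582 → R3 fires; A=11 C=16 P=1 X=4
Draw 9: a1=0.078, a2=2.332, a3=3.630, a0=6.040; τ=−ln(0.1551)/6.040=0.309 → t=1.293; u2·a0=0.2189·6.040=1.322; a1=0.078 < 1.322 ≤ a1+a2=2.410 → R2 fires; A=12 C=18 P=0 X=4
Draw 10: a1=0.000, a2=0.000, a3=3.960, a0=3.960; τ=−ln(0.8681)/3.960=0.036 → t=1.329; u2·a0=0.0392·3.960=0.155; a1+a2=0.000 < 0.155 ≤ a1+…+a3=3.960 → R3 fires; A=11 C=19 P=0 X=4
Draw 11: a1=0.000, a2=0.000, a3=3.630, a0=3.630; τ=−ln(0.8064)/3.630=0.059 → t=1.388; u2·a0=0.1123·3.630=0.408; a1+a2=0.000 < 0.408 ≤ a1+…+a3=3.630 → R3 fires; A=10 C=20 P=0 X=4
Draw 12: a1=0.000, a2=0.000, a3=3.300, a0=3.300; τ=−ln(0.6208)/3.300=0.144 → t=1.533; u2·a0=0.2848·3.300=0.940; a1+a2=0.000 < 0.940 ≤ a1+…+a3=3.300 → R3 fires; A=9 C=21 P=0 X=4
Draw 13: a1=0.000, a2=0.000, a3=2.970, a0=2.970; τ=−ln(0.0387)/2.970=1.095 → t=2.628 > T=1.8: stop.
At T=1.8: A=9 C=21 P=0 X=4; the largest is C.

Dominant species at T: C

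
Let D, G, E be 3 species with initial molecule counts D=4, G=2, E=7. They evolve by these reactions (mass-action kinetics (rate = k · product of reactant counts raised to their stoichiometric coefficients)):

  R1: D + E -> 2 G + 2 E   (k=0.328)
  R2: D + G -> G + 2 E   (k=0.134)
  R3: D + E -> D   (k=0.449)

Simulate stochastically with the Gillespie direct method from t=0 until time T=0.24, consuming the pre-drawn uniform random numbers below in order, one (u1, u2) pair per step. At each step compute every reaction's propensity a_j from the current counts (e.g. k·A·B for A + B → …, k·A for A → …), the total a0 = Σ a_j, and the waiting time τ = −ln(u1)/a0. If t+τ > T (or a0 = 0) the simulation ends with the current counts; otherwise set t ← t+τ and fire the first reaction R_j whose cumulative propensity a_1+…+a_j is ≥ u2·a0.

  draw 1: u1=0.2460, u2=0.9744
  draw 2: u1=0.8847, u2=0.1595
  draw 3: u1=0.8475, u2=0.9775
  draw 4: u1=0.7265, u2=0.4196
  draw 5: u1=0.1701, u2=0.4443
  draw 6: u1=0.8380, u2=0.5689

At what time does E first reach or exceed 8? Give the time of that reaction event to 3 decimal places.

Threshold first reached at t = 0.097

t=0.000: D=4 G=2 E=7
Draw 1: a1=9.184, a2=1.072, a3=12.572, a0=22.828; τ=−ln(0.2460)/22.828=0.061 → t=0.061; u2·a0=0.9744·22.828=22.244; a1+a2=10.256 < 22.244 ≤ a1+…+a3=22.828 → R3 fires; D=4 G=2 E=6
Draw 2: a1=7.872, a2=1.072, a3=10.776, a0=19.720; τ=−ln(0.8847)/19.720=0.006 → t=0.068; u2·a0=0.1595·19.720=3.145 ≤ a1=7.872 → R1 fires; D=3 G=4 E=7
Draw 3: a1=6.888, a2=1.608, a3=9.429, a0=17.925; τ=−ln(0.8475)/17.925=0.009 → t=0.077; u2·a0=0.9775·17.925=17.522; a1+a2=8.496 < 17.522 ≤ a1+…+a3=17.925 → R3 fires; D=3 G=4 E=6
Draw 4: a1=5.904, a2=1.608, a3=8.082, a0=15.594; τ=−ln(0.7265)/15.594=0.020 → t=0.097; u2·a0=0.4196·15.594=6.543; a1=5.904 < 6.543 ≤ a1+a2=7.512 → R2 fires; D=2 G=4 E=8
Draw 5: a1=5.248, a2=1.072, a3=7.184, a0=13.504; τ=−ln(0.1701)/13.504=0.131 → t=0.229; u2·a0=0.4443·13.504=6.000; a1=5.248 < 6.000 ≤ a1+a2=6.320 → R2 fires; D=1 G=4 E=10
Draw 6: a1=3.280, a2=0.536, a3=4.490, a0=8.306; τ=−ln(0.8380)/8.306=0.021 → t=0.250 > T=0.24: stop.
E first becomes ≥ 8 when it reaches 8 at the event at t=0.097.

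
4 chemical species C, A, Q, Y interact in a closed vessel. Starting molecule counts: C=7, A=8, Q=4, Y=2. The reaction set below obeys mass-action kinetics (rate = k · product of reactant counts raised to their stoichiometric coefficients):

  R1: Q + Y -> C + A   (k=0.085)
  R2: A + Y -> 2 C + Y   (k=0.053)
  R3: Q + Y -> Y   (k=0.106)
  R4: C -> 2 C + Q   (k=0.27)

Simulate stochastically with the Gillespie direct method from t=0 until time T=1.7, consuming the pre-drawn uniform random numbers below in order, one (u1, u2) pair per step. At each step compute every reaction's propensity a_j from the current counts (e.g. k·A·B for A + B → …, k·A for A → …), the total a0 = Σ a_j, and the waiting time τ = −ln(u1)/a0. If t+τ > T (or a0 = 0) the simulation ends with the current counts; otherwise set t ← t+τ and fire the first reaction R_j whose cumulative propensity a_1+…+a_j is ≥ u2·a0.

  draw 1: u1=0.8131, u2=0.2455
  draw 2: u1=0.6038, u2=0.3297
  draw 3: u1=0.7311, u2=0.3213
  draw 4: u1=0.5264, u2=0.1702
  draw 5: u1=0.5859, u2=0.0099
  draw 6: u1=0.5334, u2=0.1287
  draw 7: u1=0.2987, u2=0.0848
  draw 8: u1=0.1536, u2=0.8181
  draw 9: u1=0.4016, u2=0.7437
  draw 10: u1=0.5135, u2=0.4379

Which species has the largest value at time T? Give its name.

Dominant species at T: C

t=0.000: C=7 A=8 Q=4 Y=2
Draw 1: a1=0.680, a2=0.848, a3=0.848, a4=1.890, a0=4.266; τ=−ln(0.8131)/4.266=0.049 → t=0.049; u2·a0=0.2455·4.266=1.047; a1=0.680 < 1.047 ≤ a1+a2=1.528 → R2 fires; C=9 A=7 Q=4 Y=2
Draw 2: a1=0.680, a2=0.742, a3=0.848, a4=2.430, a0=4.700; τ=−ln(0.6038)/4.700=0.107 → t=0.156; u2·a0=0.3297·4.700=1.550; a1+a2=1.422 < 1.550 ≤ a1+…+a3=2.270 → R3 fires; C=9 A=7 Q=3 Y=2
Draw 3: a1=0.510, a2=0.742, a3=0.636, a4=2.430, a0=4.318; τ=−ln(0.7311)/4.318=0.073 → t=0.228; u2·a0=0.3213·4.318=1.387; a1+a2=1.252 < 1.387 ≤ a1+…+a3=1.888 → R3 fires; C=9 A=7 Q=2 Y=2
Draw 4: a1=0.340, a2=0.742, a3=0.424, a4=2.430, a0=3.936; τ=−ln(0.5264)/3.936=0.163 → t=0.391; u2·a0=0.1702·3.936=0.670; a1=0.340 < 0.670 ≤ a1+a2=1.082 → R2 fires; C=11 A=6 Q=2 Y=2
Draw 5: a1=0.340, a2=0.636, a3=0.424, a4=2.970, a0=4.370; τ=−ln(0.5859)/4.370=0.122 → t=0.514; u2·a0=0.0099·4.370=0.043 ≤ a1=0.340 → R1 fires; C=12 A=7 Q=1 Y=1
Draw 6: a1=0.085, a2=0.371, a3=0.106, a4=3.240, a0=3.802; τ=−ln(0.5334)/3.802=0.165 → t=0.679; u2·a0=0.1287·3.802=0.489; a1+a2=0.456 < 0.489 ≤ a1+…+a3=0.562 → R3 fires; C=12 A=7 Q=0 Y=1
Draw 7: a1=0.000, a2=0.371, a3=0.000, a4=3.240, a0=3.611; τ=−ln(0.2987)/3.611=0.335 → t=1.014; u2·a0=0.0848·3.611=0.306; a1=0.000 < 0.306 ≤ a1+a2=0.371 → R2 fires; C=14 A=6 Q=0 Y=1
Draw 8: a1=0.000, a2=0.318, a3=0.000, a4=3.780, a0=4.098; τ=−ln(0.1536)/4.098=0.457 → t=1.471; u2·a0=0.8181·4.098=3.353; a1+…+a3=0.318 < 3.353 ≤ a1+…+a4=4.098 → R4 fires; C=15 A=6 Q=1 Y=1
Draw 9: a1=0.085, a2=0.318, a3=0.106, a4=4.050, a0=4.559; τ=−ln(0.4016)/4.559=0.200 → t=1.671; u2·a0=0.7437·4.559=3.391; a1+…+a3=0.509 < 3.391 ≤ a1+…+a4=4.559 → R4 fires; C=16 A=6 Q=2 Y=1
Draw 10: a1=0.170, a2=0.318, a3=0.212, a4=4.320, a0=5.020; τ=−ln(0.5135)/5.020=0.133 → t=1.804 > T=1.7: stop.
At T=1.7: C=16 A=6 Q=2 Y=1; the largest is C.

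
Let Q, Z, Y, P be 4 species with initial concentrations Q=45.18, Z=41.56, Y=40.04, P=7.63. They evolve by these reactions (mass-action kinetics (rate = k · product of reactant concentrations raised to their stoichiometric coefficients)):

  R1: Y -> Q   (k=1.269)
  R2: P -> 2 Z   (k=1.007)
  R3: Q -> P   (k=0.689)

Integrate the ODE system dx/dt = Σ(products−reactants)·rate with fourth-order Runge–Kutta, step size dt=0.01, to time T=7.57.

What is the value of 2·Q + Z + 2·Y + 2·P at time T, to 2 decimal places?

Check how each reaction changes W = 2·Q + Z + 2·Y + 2·P (weight of products minus weight of reactants):
R1: Y -> Q: (2·1) − (2·1) = 2 − 2 = 0
R2: P -> 2 Z: (1·2) − (2·1) = 2 − 2 = 0
R3: Q -> P: (2·1) − (2·1) = 2 − 2 = 0
Every reaction leaves W unchanged, so W is conserved and no simulation is needed: W(T) = W(0) = 2·45.18 + 41.56 + 2·40.04 + 2·7.63 = 227.26

Value at T = 227.26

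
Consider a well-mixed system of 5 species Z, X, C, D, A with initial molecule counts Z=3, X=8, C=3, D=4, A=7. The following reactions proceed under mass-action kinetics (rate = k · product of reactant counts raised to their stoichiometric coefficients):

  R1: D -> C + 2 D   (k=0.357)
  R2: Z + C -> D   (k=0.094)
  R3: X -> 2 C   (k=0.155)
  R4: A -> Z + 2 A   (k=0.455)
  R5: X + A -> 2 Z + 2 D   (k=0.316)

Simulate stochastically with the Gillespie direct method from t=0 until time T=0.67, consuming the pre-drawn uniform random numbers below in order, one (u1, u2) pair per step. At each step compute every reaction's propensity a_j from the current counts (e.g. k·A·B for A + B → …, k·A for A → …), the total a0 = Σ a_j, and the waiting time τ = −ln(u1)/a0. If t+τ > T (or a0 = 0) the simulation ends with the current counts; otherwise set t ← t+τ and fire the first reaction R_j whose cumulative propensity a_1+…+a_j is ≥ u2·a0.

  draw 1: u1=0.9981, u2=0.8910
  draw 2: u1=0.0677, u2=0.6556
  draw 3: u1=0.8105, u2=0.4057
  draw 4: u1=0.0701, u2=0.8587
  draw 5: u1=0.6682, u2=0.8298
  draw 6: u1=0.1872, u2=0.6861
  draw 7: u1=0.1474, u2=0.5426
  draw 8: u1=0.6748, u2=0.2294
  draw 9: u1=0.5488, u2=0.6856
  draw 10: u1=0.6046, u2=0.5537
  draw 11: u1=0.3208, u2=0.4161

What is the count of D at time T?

D at T = 17

t=0.000: Z=3 X=8 C=3 D=4 A=7
Draw 1: a1=1.428, a2=0.846, a3=1.240, a4=3.185, a5=17.696, a0=24.395; τ=−ln(0.9981)/24.395=0.000 → t=0.000; u2·a0=0.8910·24.395=21.736; a1+…+a4=6.699 < 21.736 ≤ a1+…+a5=24.395 → R5 fires; Z=5 X=7 C=3 D=6 A=6
Draw 2: a1=2.142, a2=1.410, a3=1.085, a4=2.730, a5=13.272, a0=20.639; τ=−ln(0.0677)/20.639=0.130 → t=0.131; u2·a0=0.6556·20.639=13.531; a1+…+a4=7.367 < 13.531 ≤ a1+…+a5=20.639 → R5 fires; Z=7 X=6 C=3 D=8 A=5
Draw 3: a1=2.856, a2=1.974, a3=0.930, a4=2.275, a5=9.480, a0=17.515; τ=−ln(0.8105)/17.515=0.012 → t=0.143; u2·a0=0.4057·17.515=7.106; a1+…+a3=5.760 < 7.106 ≤ a1+…+a4=8.035 → R4 fires; Z=8 X=6 C=3 D=8 A=6
Draw 4: a1=2.856, a2=2.256, a3=0.930, a4=2.730, a5=11.376, a0=20.148; τ=−ln(0.0701)/20.148=0.132 → t=0.274; u2·a0=0.8587·20.148=17.301; a1+…+a4=8.772 < 17.301 ≤ a1+…+a5=20.148 → R5 fires; Z=10 X=5 C=3 D=10 A=5
Draw 5: a1=3.570, a2=2.820, a3=0.775, a4=2.275, a5=7.900, a0=17.340; τ=−ln(0.6682)/17.340=0.023 → t=0.298; u2·a0=0.8298·17.340=14.389; a1+…+a4=9.440 < 14.389 ≤ a1+…+a5=17.340 → R5 fires; Z=12 X=4 C=3 D=12 A=4
Draw 6: a1=4.284, a2=3.384, a3=0.620, a4=1.820, a5=5.056, a0=15.164; τ=−ln(0.1872)/15.164=0.110 → t=0.408; u2·a0=0.6861·15.164=10.404; a1+…+a4=10.108 < 10.404 ≤ a1+…+a5=15.164 → R5 fires; Z=14 X=3 C=3 D=14 A=3
Draw 7: a1=4.998, a2=3.948, a3=0.465, a4=1.365, a5=2.844, a0=13.620; τ=−ln(0.1474)/13.620=0.141 → t=0.549; u2·a0=0.5426·13.620=7.390; a1=4.998 < 7.390 ≤ a1+a2=8.946 → R2 fires; Z=13 X=3 C=2 D=15 A=3
Draw 8: a1=5.355, a2=2.444, a3=0.465, a4=1.365, a5=2.844, a0=12.473; τ=−ln(0.6748)/12.473=0.032 → t=0.580; u2·a0=0.2294·12.473=2.861 ≤ a1=5.355 → R1 fires; Z=13 X=3 C=3 D=16 A=3
Draw 9: a1=5.712, a2=3.666, a3=0.465, a4=1.365, a5=2.844, a0=14.052; τ=−ln(0.5488)/14.052=0.043 → t=0.623; u2·a0=0.6856·14.052=9.634; a1+a2=9.378 < 9.634 ≤ a1+…+a3=9.843 → R3 fires; Z=13 X=2 C=5 D=16 A=3
Draw 10: a1=5.712, a2=6.110, a3=0.310, a4=1.365, a5=1.896, a0=15.393; τ=−ln(0.6046)/15.393=0.033 → t=0.656; u2·a0=0.5537·15.393=8.523; a1=5.712 < 8.523 ≤ a1+a2=11.822 → R2 fires; Z=12 X=2 C=4 D=17 A=3
Draw 11: a1=6.069, a2=4.512, a3=0.310, a4=1.365, a5=1.896, a0=14.152; τ=−ln(0.3208)/14.152=0.080 → t=0.736 > T=0.67: stop.
Read off D at T=0.67: 17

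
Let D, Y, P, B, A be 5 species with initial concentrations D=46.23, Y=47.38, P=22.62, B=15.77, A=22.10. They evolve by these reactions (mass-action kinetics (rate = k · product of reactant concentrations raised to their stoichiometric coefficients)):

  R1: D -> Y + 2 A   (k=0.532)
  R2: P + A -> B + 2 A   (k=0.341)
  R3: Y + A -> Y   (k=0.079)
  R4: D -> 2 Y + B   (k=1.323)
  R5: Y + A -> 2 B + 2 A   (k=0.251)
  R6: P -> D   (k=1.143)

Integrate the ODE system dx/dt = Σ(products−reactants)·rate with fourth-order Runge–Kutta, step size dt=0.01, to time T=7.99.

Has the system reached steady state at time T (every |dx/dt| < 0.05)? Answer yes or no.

RK4 with dt=0.01: 799 steps to T=7.99. Trajectory (selected grid times):
t=0.00: D=46.23 Y=47.38 P=22.62 B=15.77 A=22.10
t=0.89: D=9.21 Y=0.87 P=0.00 B=289.70 A=142.49
t=1.78: D=1.77 Y=0.15 P=0.00 B=321.93 A=155.98
t=2.66: D=0.35 Y=0.03 P=0.00 B=328.06 A=158.55
t=3.55: D=0.07 Y=0.01 P=0.00 B=329.26 A=159.05
t=4.44: D=0.01 Y=0.00 P=0.00 B=329.49 A=159.15
t=5.33: D=0.00 Y=0.00 P=0.00 B=329.53 A=159.17
t=6.21: D=0.00 Y=0.00 P=0.00 B=329.54 A=159.17
t=7.10: D=0.00 Y=0.00 P=0.00 B=329.54 A=159.17
t=7.99: D=0.00 Y=0.00 P=0.00 B=329.54 A=159.17
Rates at T: R1=0.0000, R2=0.0000, R3=0.0000, R4=0.0000, R5=0.0001, R6=0.0000
dx/dt at T (Σ net stoichiometry × rate): D=-0.0000, Y=-0.0000, P=-0.0000, B=+0.0001, A=+0.0001
Largest |dx/dt| is |+0.0001| (B) < 0.05 → steady.

Steady state at T: yes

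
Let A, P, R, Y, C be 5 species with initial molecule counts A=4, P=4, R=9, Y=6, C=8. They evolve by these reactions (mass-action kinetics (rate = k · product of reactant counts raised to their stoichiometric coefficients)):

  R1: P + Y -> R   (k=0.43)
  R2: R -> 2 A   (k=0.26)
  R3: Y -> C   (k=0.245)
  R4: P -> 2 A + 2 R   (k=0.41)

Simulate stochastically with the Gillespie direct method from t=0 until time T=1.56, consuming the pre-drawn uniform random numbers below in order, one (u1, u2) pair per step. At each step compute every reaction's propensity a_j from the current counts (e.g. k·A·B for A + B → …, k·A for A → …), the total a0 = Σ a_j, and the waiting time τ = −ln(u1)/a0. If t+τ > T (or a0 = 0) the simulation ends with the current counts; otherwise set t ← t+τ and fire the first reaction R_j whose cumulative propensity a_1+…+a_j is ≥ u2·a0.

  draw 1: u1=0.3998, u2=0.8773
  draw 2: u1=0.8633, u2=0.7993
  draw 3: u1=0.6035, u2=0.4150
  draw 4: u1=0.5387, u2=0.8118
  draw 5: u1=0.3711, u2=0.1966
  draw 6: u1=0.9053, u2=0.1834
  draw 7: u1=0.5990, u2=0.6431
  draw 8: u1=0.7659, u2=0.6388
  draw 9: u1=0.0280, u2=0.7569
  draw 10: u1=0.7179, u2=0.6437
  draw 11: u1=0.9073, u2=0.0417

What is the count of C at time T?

t=0.000: A=4 P=4 R=9 Y=6 C=8
Draw 1: a1=10.320, a2=2.340, a3=1.470, a4=1.640, a0=15.770; τ=−ln(0.3998)/15.770=0.058 → t=0.058; u2·a0=0.8773·15.770=13.835; a1+a2=12.660 < 13.835 ≤ a1+…+a3=14.130 → R3 fires; A=4 P=4 R=9 Y=5 C=9
Draw 2: a1=8.600, a2=2.340, a3=1.225, a4=1.640, a0=13.805; τ=−ln(0.8633)/13.805=0.011 → t=0.069; u2·a0=0.7993·13.805=11.034; a1+a2=10.940 < 11.034 ≤ a1+…+a3=12.165 → R3 fires; A=4 P=4 R=9 Y=4 C=10
Draw 3: a1=6.880, a2=2.340, a3=0.980, a4=1.640, a0=11.840; τ=−ln(0.6035)/11.840=0.043 → t=0.111; u2·a0=0.4150·11.840=4.914 ≤ a1=6.880 → R1 fires; A=4 P=3 R=10 Y=3 C=10
Draw 4: a1=3.870, a2=2.600, a3=0.735, a4=1.230, a0=8.435; τ=−ln(0.5387)/8.435=0.073 → t=0.185; u2·a0=0.8118·8.435=6.848; a1+a2=6.470 < 6.848 ≤ a1+…+a3=7.205 → R3 fires; A=4 P=3 R=10 Y=2 C=11
Draw 5: a1=2.580, a2=2.600, a3=0.490, a4=1.230, a0=6.900; τ=−ln(0.3711)/6.900=0.144 → t=0.328; u2·a0=0.1966·6.900=1.357 ≤ a1=2.580 → R1 fires; A=4 P=2 R=11 Y=1 C=11
Draw 6: a1=0.860, a2=2.860, a3=0.245, a4=0.820, a0=4.785; τ=−ln(0.9053)/4.785=0.021 → t=0.349; u2·a0=0.1834·4.785=0.878; a1=0.860 < 0.878 ≤ a1+a2=3.720 → R2 fires; A=6 P=2 R=10 Y=1 C=11
Draw 7: a1=0.860, a2=2.600, a3=0.245, a4=0.820, a0=4.525; τ=−ln(0.5990)/4.525=0.113 → t=0.462; u2·a0=0.6431·4.525=2.910; a1=0.860 < 2.910 ≤ a1+a2=3.460 → R2 fires; A=8 P=2 R=9 Y=1 C=11
Draw 8: a1=0.860, a2=2.340, a3=0.245, a4=0.820, a0=4.265; τ=−ln(0.7659)/4.265=0.063 → t=0.525; u2·a0=0.6388·4.265=2.724; a1=0.860 < 2.724 ≤ a1+a2=3.200 → R2 fires; A=10 P=2 R=8 Y=1 C=11
Draw 9: a1=0.860, a2=2.080, a3=0.245, a4=0.820, a0=4.005; τ=−ln(0.0280)/4.005=0.893 → t=1.418; u2·a0=0.7569·4.005=3.031; a1+a2=2.940 < 3.031 ≤ a1+…+a3=3.185 → R3 fires; A=10 P=2 R=8 Y=0 C=12
Draw 10: a1=0.000, a2=2.080, a3=0.000, a4=0.820, a0=2.900; τ=−ln(0.7179)/2.900=0.114 → t=1.532; u2·a0=0.6437·2.900=1.867; a1=0.000 < 1.867 ≤ a1+a2=2.080 → R2 fires; A=12 P=2 R=7 Y=0 C=12
Draw 11: a1=0.000, a2=1.820, a3=0.000, a4=0.820, a0=2.640; τ=−ln(0.9073)/2.640=0.037 → t=1.569 > T=1.56: stop.
Read off C at T=1.56: 12

C at T = 12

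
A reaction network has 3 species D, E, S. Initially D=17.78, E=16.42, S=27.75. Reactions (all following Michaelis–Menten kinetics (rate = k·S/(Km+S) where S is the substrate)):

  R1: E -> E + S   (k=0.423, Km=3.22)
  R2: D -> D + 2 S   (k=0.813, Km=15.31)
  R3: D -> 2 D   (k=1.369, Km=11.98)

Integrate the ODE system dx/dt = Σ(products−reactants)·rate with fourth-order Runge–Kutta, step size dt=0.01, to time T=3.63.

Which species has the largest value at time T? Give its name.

Dominant species at T: S

RK4 with dt=0.01: 363 steps to T=3.63. Trajectory (selected grid times):
t=0.00: D=17.78 E=16.42 S=27.75
t=0.40: D=18.11 E=16.42 S=28.24
t=0.81: D=18.45 E=16.42 S=28.75
t=1.21: D=18.78 E=16.42 S=29.25
t=1.61: D=19.12 E=16.42 S=29.75
t=2.02: D=19.46 E=16.42 S=30.27
t=2.42: D=19.80 E=16.42 S=30.77
t=2.82: D=20.14 E=16.42 S=31.28
t=3.23: D=20.50 E=16.42 S=31.81
t=3.63: D=20.84 E=16.42 S=32.32
At T=3.63: D=20.84 E=16.42 S=32.32; the largest is S.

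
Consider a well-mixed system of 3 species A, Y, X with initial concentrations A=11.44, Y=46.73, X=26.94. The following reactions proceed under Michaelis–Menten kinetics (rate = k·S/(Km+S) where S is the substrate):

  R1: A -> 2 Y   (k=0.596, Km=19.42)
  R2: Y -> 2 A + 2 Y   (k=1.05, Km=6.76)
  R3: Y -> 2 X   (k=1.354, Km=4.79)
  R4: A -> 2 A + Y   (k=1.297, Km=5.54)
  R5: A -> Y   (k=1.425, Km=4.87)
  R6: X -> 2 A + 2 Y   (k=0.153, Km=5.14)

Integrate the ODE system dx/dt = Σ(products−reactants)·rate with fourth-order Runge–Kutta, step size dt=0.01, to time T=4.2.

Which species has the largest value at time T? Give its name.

Dominant species at T: Y

RK4 with dt=0.01: 420 steps to T=4.2. Trajectory (selected grid times):
t=0.00: A=11.44 Y=46.73 X=26.94
t=0.47: A=12.26 Y=47.81 X=28.04
t=0.93: A=13.06 Y=48.89 X=29.11
t=1.40: A=13.88 Y=50.02 X=30.21
t=1.87: A=14.69 Y=51.17 X=31.31
t=2.33: A=15.49 Y=52.32 X=32.39
t=2.80: A=16.30 Y=53.52 X=33.49
t=3.27: A=17.11 Y=54.73 X=34.60
t=3.73: A=17.91 Y=55.94 X=35.69
t=4.20: A=18.72 Y=57.19 X=36.80
At T=4.2: A=18.72 Y=57.19 X=36.80; the largest is Y.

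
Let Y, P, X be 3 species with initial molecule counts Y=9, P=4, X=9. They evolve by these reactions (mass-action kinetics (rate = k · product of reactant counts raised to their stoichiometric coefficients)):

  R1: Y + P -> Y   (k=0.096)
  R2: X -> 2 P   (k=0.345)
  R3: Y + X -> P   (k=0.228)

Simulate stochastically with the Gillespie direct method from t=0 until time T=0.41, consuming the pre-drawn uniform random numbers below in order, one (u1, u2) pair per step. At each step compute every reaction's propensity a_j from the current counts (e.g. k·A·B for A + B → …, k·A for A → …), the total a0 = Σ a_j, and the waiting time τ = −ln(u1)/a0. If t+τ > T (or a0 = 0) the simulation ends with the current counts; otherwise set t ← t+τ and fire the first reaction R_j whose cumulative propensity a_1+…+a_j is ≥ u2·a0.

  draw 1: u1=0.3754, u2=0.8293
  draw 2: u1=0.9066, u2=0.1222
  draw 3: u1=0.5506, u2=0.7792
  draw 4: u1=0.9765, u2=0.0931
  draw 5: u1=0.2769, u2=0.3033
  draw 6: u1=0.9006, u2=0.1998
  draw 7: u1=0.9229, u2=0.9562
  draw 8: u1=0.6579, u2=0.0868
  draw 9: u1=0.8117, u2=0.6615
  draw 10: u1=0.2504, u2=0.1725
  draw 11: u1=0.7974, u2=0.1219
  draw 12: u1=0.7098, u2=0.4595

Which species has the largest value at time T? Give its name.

t=0.000: Y=9 P=4 X=9
Draw 1: a1=3.456, a2=3.105, a3=18.468, a0=25.029; τ=−ln(0.3754)/25.029=0.039 → t=0.039; u2·a0=0.8293·25.029=20.757; a1+a2=6.561 < 20.757 ≤ a1+…+a3=25.029 → R3 fires; Y=8 P=5 X=8
Draw 2: a1=3.840, a2=2.760, a3=14.592, a0=21.192; τ=−ln(0.9066)/21.192=0.005 → t=0.044; u2·a0=0.1222·21.192=2.590 ≤ a1=3.840 → R1 fires; Y=8 P=4 X=8
Draw 3: a1=3.072, a2=2.760, a3=14.592, a0=20.424; τ=−ln(0.5506)/20.424=0.029 → t=0.073; u2·a0=0.7792·20.424=15.914; a1+a2=5.832 < 15.914 ≤ a1+…+a3=20.424 → R3 fires; Y=7 P=5 X=7
Draw 4: a1=3.360, a2=2.415, a3=11.172, a0=16.947; τ=−ln(0.9765)/16.947=0.001 → t=0.074; u2·a0=0.0931·16.947=1.578 ≤ a1=3.360 → R1 fires; Y=7 P=4 X=7
Draw 5: a1=2.688, a2=2.415, a3=11.172, a0=16.275; τ=−ln(0.2769)/16.275=0.079 → t=0.153; u2·a0=0.3033·16.275=4.936; a1=2.688 < 4.936 ≤ a1+a2=5.103 → R2 fires; Y=7 P=6 X=6
Draw 6: a1=4.032, a2=2.070, a3=9.576, a0=15.678; τ=−ln(0.9006)/15.678=0.007 → t=0.160; u2·a0=0.1998·15.678=3.132 ≤ a1=4.032 → R1 fires; Y=7 P=5 X=6
Draw 7: a1=3.360, a2=2.070, a3=9.576, a0=15.006; τ=−ln(0.9229)/15.006=0.005 → t=0.165; u2·a0=0.9562·15.006=14.349; a1+a2=5.430 < 14.349 ≤ a1+…+a3=15.006 → R3 fires; Y=6 P=6 X=5
Draw 8: a1=3.456, a2=1.725, a3=6.840, a0=12.021; τ=−ln(0.6579)/12.021=0.035 → t=0.200; u2·a0=0.0868·12.021=1.043 ≤ a1=3.456 → R1 fires; Y=6 P=5 X=5
Draw 9: a1=2.880, a2=1.725, a3=6.840, a0=11.445; τ=−ln(0.8117)/11.445=0.018 → t=0.218; u2·a0=0.6615·11.445=7.571; a1+a2=4.605 < 7.571 ≤ a1+…+a3=11.445 → R3 fires; Y=5 P=6 X=4
Draw 10: a1=2.880, a2=1.380, a3=4.560, a0=8.820; τ=−ln(0.2504)/8.820=0.157 → t=0.375; u2·a0=0.1725·8.820=1.521 ≤ a1=2.880 → R1 fires; Y=5 P=5 X=4
Draw 11: a1=2.400, a2=1.380, a3=4.560, a0=8.340; τ=−ln(0.7974)/8.340=0.027 → t=0.403; u2·a0=0.1219·8.340=1.017 ≤ a1=2.400 → R1 fires; Y=5 P=4 X=4
Draw 12: a1=1.920, a2=1.380, a3=4.560, a0=7.860; τ=−ln(0.7098)/7.860=0.044 → t=0.446 > T=0.41: stop.
At T=0.41: Y=5 P=4 X=4; the largest is Y.

Dominant species at T: Y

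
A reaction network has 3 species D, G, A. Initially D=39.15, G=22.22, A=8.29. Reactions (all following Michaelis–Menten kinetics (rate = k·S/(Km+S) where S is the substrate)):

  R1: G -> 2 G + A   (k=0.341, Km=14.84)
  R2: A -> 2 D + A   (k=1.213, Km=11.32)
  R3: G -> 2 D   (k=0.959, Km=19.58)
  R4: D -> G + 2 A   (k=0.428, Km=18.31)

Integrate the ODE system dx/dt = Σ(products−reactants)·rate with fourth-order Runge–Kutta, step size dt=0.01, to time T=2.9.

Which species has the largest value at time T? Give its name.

RK4 with dt=0.01: 290 steps to T=2.9. Trajectory (selected grid times):
t=0.00: D=39.15 G=22.22 A=8.29
t=0.32: D=39.71 G=22.22 A=8.54
t=0.64: D=40.28 G=22.21 A=8.80
t=0.97: D=40.87 G=22.21 A=9.06
t=1.29: D=41.45 G=22.21 A=9.31
t=1.61: D=42.04 G=22.20 A=9.57
t=1.93: D=42.63 G=22.20 A=9.83
t=2.26: D=43.24 G=22.20 A=10.09
t=2.58: D=43.84 G=22.20 A=10.35
t=2.90: D=44.44 G=22.20 A=10.61
At T=2.9: D=44.44 G=22.20 A=10.61; the largest is D.

Dominant species at T: D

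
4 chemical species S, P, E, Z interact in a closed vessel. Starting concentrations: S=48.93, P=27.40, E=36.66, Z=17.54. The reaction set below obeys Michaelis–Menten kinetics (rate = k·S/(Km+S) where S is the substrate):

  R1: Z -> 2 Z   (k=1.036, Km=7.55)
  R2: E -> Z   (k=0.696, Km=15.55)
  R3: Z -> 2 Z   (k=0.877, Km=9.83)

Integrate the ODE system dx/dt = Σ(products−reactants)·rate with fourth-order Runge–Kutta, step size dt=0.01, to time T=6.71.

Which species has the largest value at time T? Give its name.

RK4 with dt=0.01: 671 steps to T=6.71. Trajectory (selected grid times):
t=0.00: S=48.93 P=27.40 E=36.66 Z=17.54
t=0.75: S=48.93 P=27.40 E=36.29 Z=18.88
t=1.49: S=48.93 P=27.40 E=35.93 Z=20.23
t=2.24: S=48.93 P=27.40 E=35.57 Z=21.61
t=2.98: S=48.93 P=27.40 E=35.21 Z=22.99
t=3.73: S=48.93 P=27.40 E=34.85 Z=24.41
t=4.47: S=48.93 P=27.40 E=34.50 Z=25.82
t=5.22: S=48.93 P=27.40 E=34.14 Z=27.26
t=5.96: S=48.93 P=27.40 E=33.78 Z=28.70
t=6.71: S=48.93 P=27.40 E=33.43 Z=30.17
At T=6.71: S=48.93 P=27.40 E=33.43 Z=30.17; the largest is S.

Dominant species at T: S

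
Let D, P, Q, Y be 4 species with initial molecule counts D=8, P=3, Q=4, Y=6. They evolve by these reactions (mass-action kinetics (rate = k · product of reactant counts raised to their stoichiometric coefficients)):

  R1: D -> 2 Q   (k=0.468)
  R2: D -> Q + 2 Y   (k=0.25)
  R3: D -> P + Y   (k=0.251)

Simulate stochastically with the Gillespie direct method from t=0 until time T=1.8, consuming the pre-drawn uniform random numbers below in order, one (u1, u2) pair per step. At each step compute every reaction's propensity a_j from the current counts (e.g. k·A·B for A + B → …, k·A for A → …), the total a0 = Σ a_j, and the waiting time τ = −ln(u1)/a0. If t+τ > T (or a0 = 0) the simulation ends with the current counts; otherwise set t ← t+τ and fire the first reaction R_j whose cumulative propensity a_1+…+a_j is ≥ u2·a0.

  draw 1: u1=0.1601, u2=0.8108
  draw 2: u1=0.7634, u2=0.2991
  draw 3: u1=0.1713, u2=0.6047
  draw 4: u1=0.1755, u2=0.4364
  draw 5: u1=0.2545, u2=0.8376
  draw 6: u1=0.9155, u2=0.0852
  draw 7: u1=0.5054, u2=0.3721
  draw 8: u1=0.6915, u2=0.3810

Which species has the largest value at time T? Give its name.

Dominant species at T: Q

t=0.000: D=8 P=3 Q=4 Y=6
Draw 1: a1=3.744, a2=2.000, a3=2.008, a0=7.752; τ=−ln(0.1601)/7.752=0.236 → t=0.236; u2·a0=0.8108·7.752=6.285; a1+a2=5.744 < 6.285 ≤ a1+…+a3=7.752 → R3 fires; D=7 P=4 Q=4 Y=7
Draw 2: a1=3.276, a2=1.750, a3=1.757, a0=6.783; τ=−ln(0.7634)/6.783=0.040 → t=0.276; u2·a0=0.2991·6.783=2.029 ≤ a1=3.276 → R1 fires; D=6 P=4 Q=6 Y=7
Draw 3: a1=2.808, a2=1.500, a3=1.506, a0=5.814; τ=−ln(0.1713)/5.814=0.303 → t=0.580; u2·a0=0.6047·5.814=3.516; a1=2.808 < 3.516 ≤ a1+a2=4.308 → R2 fires; D=5 P=4 Q=7 Y=9
Draw 4: a1=2.340, a2=1.250, a3=1.255, a0=4.845; τ=−ln(0.1755)/4.845=0.359 → t=0.939; u2·a0=0.4364·4.845=2.114 ≤ a1=2.340 → R1 fires; D=4 P=4 Q=9 Y=9
Draw 5: a1=1.872, a2=1.000, a3=1.004, a0=3.876; τ=−ln(0.2545)/3.876=0.353 → t=1.292; u2·a0=0.8376·3.876=3.247; a1+a2=2.872 < 3.247 ≤ a1+…+a3=3.876 → R3 fires; D=3 P=5 Q=9 Y=10
Draw 6: a1=1.404, a2=0.750, a3=0.753, a0=2.907; τ=−ln(0.9155)/2.907=0.030 → t=1.322; u2·a0=0.0852·2.907=0.248 ≤ a1=1.404 → R1 fires; D=2 P=5 Q=11 Y=10
Draw 7: a1=0.936, a2=0.500, a3=0.502, a0=1.938; τ=−ln(0.5054)/1.938=0.352 → t=1.674; u2·a0=0.3721·1.938=0.721 ≤ a1=0.936 → R1 fires; D=1 P=5 Q=13 Y=10
Draw 8: a1=0.468, a2=0.250, a3=0.251, a0=0.969; τ=−ln(0.6915)/0.969=0.381 → t=2.055 > T=1.8: stop.
At T=1.8: D=1 P=5 Q=13 Y=10; the largest is Q.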